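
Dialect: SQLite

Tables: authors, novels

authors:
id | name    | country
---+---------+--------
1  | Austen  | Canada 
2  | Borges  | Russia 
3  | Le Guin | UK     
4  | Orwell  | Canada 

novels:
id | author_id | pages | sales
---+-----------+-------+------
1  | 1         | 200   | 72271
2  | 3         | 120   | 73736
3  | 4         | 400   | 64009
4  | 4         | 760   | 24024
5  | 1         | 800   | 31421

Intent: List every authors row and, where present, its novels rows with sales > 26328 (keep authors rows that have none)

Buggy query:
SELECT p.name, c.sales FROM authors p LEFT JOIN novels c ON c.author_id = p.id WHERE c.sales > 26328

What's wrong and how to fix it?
Bug: A WHERE condition on the right-hand table after LEFT JOIN drops unmatched parents

Fix: Move the right-table condition into the ON clause so unmatched parents are kept

Corrected query:
SELECT p.name, c.sales FROM authors p LEFT JOIN novels c ON c.author_id = p.id AND c.sales > 26328

Result:
name    | sales
--------+------
Austen  | 31421
Austen  | 72271
Borges  | NULL 
Le Guin | 73736
Orwell  | 64009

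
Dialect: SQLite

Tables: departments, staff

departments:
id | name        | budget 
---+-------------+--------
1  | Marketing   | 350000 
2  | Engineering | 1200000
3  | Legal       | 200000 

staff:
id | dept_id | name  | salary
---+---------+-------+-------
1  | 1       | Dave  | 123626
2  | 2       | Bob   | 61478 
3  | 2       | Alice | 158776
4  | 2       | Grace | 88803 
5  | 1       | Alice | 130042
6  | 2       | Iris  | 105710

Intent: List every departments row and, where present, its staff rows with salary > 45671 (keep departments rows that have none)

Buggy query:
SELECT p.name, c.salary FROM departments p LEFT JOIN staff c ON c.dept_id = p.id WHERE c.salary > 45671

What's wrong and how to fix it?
Bug: Filtering c.salary in WHERE discards the NULL rows produced by LEFT JOIN, turning it into an inner join

Fix: Put 'c.salary > 45671' in the JOIN's ON clause instead of WHERE

Corrected query:
SELECT p.name, c.salary FROM departments p LEFT JOIN staff c ON c.dept_id = p.id AND c.salary > 45671

Result:
name        | salary
------------+-------
Marketing   | 123626
Marketing   | 130042
Engineering | 61478 
Engineering | 88803 
Engineering | 105710
Engineering | 158776
Legal       | NULL  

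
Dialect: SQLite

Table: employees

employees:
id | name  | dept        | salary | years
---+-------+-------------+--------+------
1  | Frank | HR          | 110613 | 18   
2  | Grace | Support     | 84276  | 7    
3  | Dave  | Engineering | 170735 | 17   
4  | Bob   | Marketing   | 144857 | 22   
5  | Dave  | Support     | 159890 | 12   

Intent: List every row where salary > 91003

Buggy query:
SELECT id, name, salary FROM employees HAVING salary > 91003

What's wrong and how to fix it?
Bug: HAVING filters the output of aggregation, but this query has no GROUP BY and no aggregate functions, so SQLite rejects it (HAVING clause on a non-aggregate query); the condition here is per row

Fix: Use WHERE for row-level filtering

Corrected query:
SELECT id, name, salary FROM employees WHERE salary > 91003

Result:
id | name  | salary
---+-------+-------
1  | Frank | 110613
3  | Dave  | 170735
4  | Bob   | 144857
5  | Dave  | 159890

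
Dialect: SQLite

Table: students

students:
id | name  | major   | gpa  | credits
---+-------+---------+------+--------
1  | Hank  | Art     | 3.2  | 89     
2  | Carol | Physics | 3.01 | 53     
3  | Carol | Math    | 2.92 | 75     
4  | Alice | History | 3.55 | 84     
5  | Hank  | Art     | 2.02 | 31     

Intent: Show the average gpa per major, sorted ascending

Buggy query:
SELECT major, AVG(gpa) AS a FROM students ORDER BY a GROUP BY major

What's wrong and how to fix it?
Bug: ORDER BY appears before GROUP BY; SQL clause order requires GROUP BY first

Fix: Move ORDER BY to the end, after GROUP BY

Corrected query:
SELECT major, AVG(gpa) AS a FROM students GROUP BY major ORDER BY a

Result:
major   | a   
--------+-----
Art     | 2.61
Math    | 2.92
Physics | 3.01
History | 3.55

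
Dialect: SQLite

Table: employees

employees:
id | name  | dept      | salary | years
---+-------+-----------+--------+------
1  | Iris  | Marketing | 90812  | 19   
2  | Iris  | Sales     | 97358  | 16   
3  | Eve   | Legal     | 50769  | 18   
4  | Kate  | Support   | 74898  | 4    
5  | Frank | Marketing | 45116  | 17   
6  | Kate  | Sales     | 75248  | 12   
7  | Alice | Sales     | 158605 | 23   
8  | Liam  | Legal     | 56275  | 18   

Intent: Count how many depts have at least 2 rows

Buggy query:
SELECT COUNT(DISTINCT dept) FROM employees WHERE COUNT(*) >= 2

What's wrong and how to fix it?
Bug: WHERE filters individual rows, not groups, so a group-level COUNT is invalid there

Fix: Use a subquery that GROUPs and filters with HAVING, then count its rows

Corrected query:
SELECT COUNT(*) FROM (SELECT dept FROM employees GROUP BY dept HAVING COUNT(*) >= 2)

Result:
COUNT(*)
--------
3       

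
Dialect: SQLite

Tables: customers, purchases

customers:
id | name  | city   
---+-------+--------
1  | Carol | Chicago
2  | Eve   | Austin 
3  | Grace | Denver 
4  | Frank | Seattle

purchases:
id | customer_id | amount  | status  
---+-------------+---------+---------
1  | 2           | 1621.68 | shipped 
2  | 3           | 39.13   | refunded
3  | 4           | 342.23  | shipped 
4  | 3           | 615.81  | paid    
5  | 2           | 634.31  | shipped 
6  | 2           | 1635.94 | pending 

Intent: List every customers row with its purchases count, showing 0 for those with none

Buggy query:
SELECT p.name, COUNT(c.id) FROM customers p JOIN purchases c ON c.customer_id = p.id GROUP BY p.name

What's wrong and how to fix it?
Bug: An inner join excludes parents with zero children

Fix: Switch to LEFT JOIN to retain unmatched parent rows

Corrected query:
SELECT p.name, COUNT(c.id) FROM customers p LEFT JOIN purchases c ON c.customer_id = p.id GROUP BY p.name

Result:
name  | COUNT(c.id)
------+------------
Carol | 0          
Eve   | 3          
Frank | 1          
Grace | 2          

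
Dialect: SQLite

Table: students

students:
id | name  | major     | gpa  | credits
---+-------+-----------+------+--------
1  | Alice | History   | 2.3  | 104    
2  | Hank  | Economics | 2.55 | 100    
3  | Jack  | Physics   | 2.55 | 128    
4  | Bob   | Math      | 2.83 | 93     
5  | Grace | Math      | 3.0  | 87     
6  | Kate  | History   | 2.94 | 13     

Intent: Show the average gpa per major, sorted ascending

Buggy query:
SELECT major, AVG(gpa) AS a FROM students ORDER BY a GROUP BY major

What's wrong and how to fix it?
Bug: ORDER BY appears before GROUP BY; SQL clause order requires GROUP BY first

Fix: Reorder: SELECT … FROM … GROUP BY … ORDER BY …

Corrected query:
SELECT major, AVG(gpa) AS a FROM students GROUP BY major ORDER BY a

Result:
major     | a    
----------+------
Economics | 2.55 
Physics   | 2.55 
History   | 2.62 
Math      | 2.915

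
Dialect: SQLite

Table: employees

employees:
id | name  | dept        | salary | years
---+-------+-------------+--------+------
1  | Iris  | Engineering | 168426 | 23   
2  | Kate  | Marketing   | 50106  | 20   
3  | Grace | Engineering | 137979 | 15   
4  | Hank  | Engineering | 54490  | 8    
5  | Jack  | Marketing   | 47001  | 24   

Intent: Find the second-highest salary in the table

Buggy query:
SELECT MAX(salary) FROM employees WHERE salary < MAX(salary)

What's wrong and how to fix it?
Bug: The inner MAX is an aggregate inside WHERE, which is not allowed

Fix: Compute the overall MAX in a subquery, then take MAX of rows below it

Corrected query:
SELECT MAX(salary) FROM employees WHERE salary < (SELECT MAX(salary) FROM employees)

Result:
MAX(salary)
-----------
137979     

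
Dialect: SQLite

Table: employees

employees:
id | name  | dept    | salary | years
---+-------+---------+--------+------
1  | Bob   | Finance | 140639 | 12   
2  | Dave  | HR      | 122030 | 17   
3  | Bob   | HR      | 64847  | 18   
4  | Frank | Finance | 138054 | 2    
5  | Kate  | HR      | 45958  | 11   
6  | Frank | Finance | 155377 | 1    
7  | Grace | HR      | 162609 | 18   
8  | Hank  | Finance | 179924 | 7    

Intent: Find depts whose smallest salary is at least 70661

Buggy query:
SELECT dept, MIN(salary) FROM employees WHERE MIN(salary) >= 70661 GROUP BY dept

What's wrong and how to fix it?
Bug: MIN() in WHERE is a misuse of aggregate

Fix: Use HAVING for the per-group MIN condition

Corrected query:
SELECT dept, MIN(salary) FROM employees GROUP BY dept HAVING MIN(salary) >= 70661

Result:
dept    | MIN(salary)
--------+------------
Finance | 138054     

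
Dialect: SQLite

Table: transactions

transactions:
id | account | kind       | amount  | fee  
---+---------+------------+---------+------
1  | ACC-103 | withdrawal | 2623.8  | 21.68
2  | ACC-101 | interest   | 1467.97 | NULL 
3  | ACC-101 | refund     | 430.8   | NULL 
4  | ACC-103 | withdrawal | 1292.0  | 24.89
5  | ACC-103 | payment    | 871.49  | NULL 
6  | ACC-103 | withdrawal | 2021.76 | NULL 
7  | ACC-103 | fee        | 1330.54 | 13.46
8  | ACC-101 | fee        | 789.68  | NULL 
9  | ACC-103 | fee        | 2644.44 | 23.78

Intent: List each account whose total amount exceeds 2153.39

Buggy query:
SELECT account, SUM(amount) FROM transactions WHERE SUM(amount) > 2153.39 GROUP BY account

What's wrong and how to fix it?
Bug: SUM(amount) is an aggregate, but WHERE filters rows before aggregation

Fix: Use HAVING (which filters groups after aggregation) instead of WHERE

Corrected query:
SELECT account, SUM(amount) FROM transactions GROUP BY account HAVING SUM(amount) > 2153.39

Result:
account | SUM(amount)
--------+------------
ACC-101 | 2688.45    
ACC-103 | 10784.03   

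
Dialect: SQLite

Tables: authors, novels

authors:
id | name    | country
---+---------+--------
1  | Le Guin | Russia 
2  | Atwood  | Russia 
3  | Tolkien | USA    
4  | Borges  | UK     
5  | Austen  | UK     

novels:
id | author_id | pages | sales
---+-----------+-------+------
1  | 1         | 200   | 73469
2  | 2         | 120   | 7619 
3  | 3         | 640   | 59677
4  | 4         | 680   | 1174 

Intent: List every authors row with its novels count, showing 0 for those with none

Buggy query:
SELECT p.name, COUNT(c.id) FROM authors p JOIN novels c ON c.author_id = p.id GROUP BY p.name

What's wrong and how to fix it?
Bug: INNER JOIN drops authors rows that have no matching novels rows

Fix: Switch to LEFT JOIN to retain unmatched parent rows

Corrected query:
SELECT p.name, COUNT(c.id) FROM authors p LEFT JOIN novels c ON c.author_id = p.id GROUP BY p.name

Result:
name    | COUNT(c.id)
--------+------------
Atwood  | 1          
Austen  | 0          
Borges  | 1          
Le Guin | 1          
Tolkien | 1          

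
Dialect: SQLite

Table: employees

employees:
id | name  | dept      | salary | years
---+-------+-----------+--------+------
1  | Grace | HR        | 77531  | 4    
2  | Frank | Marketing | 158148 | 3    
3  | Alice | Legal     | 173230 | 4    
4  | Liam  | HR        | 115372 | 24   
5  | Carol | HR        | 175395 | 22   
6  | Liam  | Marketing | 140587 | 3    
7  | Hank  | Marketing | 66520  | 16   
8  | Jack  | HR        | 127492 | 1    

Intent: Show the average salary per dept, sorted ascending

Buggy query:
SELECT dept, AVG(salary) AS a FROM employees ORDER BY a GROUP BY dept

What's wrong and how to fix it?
Bug: GROUP BY must precede ORDER BY

Fix: Reorder: SELECT … FROM … GROUP BY … ORDER BY …

Corrected query:
SELECT dept, AVG(salary) AS a FROM employees GROUP BY dept ORDER BY a

Result:
dept      | a            
----------+--------------
Marketing | 121751.666667
HR        | 123947.5     
Legal     | 173230       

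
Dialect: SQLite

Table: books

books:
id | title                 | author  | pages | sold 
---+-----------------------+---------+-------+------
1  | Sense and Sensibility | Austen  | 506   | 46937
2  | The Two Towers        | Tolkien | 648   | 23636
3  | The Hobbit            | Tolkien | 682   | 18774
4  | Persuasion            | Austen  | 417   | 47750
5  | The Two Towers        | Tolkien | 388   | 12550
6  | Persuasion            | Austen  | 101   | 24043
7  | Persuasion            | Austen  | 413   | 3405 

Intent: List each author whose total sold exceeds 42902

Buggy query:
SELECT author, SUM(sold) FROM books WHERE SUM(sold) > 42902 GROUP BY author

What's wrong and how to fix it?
Bug: Aggregate functions cannot appear in a WHERE clause

Fix: Move the aggregate condition to a HAVING clause

Corrected query:
SELECT author, SUM(sold) FROM books GROUP BY author HAVING SUM(sold) > 42902

Result:
author  | SUM(sold)
--------+----------
Austen  | 122135   
Tolkien | 54960    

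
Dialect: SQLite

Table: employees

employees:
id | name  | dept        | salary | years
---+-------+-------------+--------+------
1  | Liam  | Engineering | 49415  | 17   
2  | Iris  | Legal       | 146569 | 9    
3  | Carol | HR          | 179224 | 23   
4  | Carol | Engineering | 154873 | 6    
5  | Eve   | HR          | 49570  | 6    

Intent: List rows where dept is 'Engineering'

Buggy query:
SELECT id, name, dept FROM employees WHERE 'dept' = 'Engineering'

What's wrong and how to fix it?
Bug: Single quotes denote string literals in SQL; the column name is being compared as a constant string

Fix: Reference the column as dept without single quotes

Corrected query:
SELECT id, name, dept FROM employees WHERE dept = 'Engineering'

Result:
id | name  | dept       
---+-------+------------
1  | Liam  | Engineering
4  | Carol | Engineering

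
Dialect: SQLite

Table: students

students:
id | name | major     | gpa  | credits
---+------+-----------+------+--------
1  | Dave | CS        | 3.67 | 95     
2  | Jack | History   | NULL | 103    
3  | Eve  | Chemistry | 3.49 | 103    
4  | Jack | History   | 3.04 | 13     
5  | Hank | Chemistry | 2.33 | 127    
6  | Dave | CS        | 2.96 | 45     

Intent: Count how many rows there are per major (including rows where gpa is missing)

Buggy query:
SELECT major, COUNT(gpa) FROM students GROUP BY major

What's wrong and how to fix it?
Bug: COUNT(column) counts non-NULL values only; rows with NULL gpa aren't counted

Fix: Replace COUNT(gpa) with COUNT(*)

Corrected query:
SELECT major, COUNT(*) FROM students GROUP BY major

Result:
major     | COUNT(*)
----------+---------
CS        | 2       
Chemistry | 2       
History   | 2       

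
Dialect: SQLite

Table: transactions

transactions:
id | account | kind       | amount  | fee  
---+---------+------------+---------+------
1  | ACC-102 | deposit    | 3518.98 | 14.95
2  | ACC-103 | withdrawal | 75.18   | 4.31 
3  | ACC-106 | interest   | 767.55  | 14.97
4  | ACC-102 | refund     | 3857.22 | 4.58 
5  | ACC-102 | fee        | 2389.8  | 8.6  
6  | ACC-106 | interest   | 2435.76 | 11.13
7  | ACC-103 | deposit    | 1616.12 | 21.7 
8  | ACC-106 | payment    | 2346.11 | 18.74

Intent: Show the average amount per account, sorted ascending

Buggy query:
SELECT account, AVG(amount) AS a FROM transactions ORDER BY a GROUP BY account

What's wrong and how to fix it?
Bug: ORDER BY appears before GROUP BY; SQL clause order requires GROUP BY first

Fix: Move ORDER BY to the end, after GROUP BY

Corrected query:
SELECT account, AVG(amount) AS a FROM transactions GROUP BY account ORDER BY a

Result:
account | a          
--------+------------
ACC-103 | 845.65     
ACC-106 | 1849.806667
ACC-102 | 3255.333333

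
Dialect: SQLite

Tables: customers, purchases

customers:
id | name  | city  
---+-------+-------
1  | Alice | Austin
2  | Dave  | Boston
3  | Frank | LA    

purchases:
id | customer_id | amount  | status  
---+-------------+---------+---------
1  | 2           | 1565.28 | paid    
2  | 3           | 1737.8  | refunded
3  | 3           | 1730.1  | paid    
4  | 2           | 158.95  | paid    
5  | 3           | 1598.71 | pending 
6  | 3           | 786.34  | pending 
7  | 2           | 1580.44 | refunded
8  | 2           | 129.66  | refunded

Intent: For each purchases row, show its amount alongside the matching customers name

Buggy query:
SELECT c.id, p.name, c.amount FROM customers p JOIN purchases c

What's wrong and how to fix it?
Bug: Missing join condition: each purchases row is matched to all customers rows instead of just its own

Fix: Add ON c.customer_id = p.id to the JOIN

Corrected query:
SELECT c.id, p.name, c.amount FROM customers p JOIN purchases c ON c.customer_id = p.id

Result:
id | name  | amount 
---+-------+--------
1  | Dave  | 1565.28
2  | Frank | 1737.8 
3  | Frank | 1730.1 
4  | Dave  | 158.95 
5  | Frank | 1598.71
6  | Frank | 786.34 
7  | Dave  | 1580.44
8  | Dave  | 129.66 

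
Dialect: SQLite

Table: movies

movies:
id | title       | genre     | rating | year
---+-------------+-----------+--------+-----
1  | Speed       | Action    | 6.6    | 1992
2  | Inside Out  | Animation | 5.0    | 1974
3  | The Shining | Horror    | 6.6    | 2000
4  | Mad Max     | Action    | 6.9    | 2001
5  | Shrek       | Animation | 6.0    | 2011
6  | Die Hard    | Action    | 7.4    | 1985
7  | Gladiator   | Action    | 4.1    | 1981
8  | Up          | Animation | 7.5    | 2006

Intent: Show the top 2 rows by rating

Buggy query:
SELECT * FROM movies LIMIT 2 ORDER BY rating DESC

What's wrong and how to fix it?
Bug: LIMIT must come after ORDER BY

Fix: Swap the clauses: ORDER BY first, then LIMIT

Corrected query:
SELECT * FROM movies ORDER BY rating DESC LIMIT 2

Result:
id | title    | genre     | rating | year
---+----------+-----------+--------+-----
8  | Up       | Animation | 7.5    | 2006
6  | Die Hard | Action    | 7.4    | 1985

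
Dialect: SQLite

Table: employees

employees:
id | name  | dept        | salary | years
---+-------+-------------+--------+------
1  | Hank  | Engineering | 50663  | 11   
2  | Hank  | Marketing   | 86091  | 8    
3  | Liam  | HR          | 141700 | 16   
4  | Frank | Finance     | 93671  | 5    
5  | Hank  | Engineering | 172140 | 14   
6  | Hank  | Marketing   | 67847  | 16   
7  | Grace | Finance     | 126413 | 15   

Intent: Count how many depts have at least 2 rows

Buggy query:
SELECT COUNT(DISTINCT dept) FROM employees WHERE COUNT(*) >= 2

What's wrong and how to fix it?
Bug: WHERE filters individual rows, not groups, so a group-level COUNT is invalid there

Fix: Group first with HAVING COUNT(*) >= 2, then COUNT the resulting groups

Corrected query:
SELECT COUNT(*) FROM (SELECT dept FROM employees GROUP BY dept HAVING COUNT(*) >= 2)

Result:
COUNT(*)
--------
3       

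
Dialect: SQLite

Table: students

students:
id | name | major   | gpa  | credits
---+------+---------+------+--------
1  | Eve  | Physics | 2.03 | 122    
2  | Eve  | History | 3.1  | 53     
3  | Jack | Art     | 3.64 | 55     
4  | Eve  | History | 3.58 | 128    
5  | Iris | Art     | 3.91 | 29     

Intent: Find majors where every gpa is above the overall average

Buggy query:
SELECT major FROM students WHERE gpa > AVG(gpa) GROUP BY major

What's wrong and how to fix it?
Bug: AVG() is an aggregate; it can't sit directly in WHERE

Fix: Compute the overall average in a scalar subquery and compare each group's MIN against it in HAVING

Corrected query:
SELECT major FROM students GROUP BY major HAVING MIN(gpa) > (SELECT AVG(gpa) FROM students)

Result:
major
-----
Art  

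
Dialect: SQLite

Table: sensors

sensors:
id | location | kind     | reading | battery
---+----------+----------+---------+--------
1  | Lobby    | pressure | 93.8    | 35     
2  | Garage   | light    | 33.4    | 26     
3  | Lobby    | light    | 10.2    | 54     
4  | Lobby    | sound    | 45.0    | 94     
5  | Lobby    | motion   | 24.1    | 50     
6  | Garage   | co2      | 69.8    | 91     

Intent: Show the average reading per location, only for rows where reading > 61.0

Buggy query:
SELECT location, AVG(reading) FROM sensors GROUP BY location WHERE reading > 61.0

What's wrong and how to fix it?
Bug: WHERE cannot follow GROUP BY

Fix: Move the WHERE clause before GROUP BY

Corrected query:
SELECT location, AVG(reading) FROM sensors WHERE reading > 61.0 GROUP BY location

Result:
location | AVG(reading)
---------+-------------
Garage   | 69.8        
Lobby    | 93.8        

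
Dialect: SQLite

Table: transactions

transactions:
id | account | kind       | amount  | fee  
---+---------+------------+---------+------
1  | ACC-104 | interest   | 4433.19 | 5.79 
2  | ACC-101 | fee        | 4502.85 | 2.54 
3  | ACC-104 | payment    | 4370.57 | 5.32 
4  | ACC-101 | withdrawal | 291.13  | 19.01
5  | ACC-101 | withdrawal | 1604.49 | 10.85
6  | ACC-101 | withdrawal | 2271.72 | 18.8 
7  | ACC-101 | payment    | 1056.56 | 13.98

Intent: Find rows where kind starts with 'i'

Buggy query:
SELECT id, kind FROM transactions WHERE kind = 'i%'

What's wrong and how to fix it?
Bug: Wildcards only work with LIKE; '=' treats '%' as a literal character

Fix: Replace '=' with LIKE so 'i%' is treated as a pattern

Corrected query:
SELECT id, kind FROM transactions WHERE kind LIKE 'i%'

Result:
id | kind    
---+---------
1  | interest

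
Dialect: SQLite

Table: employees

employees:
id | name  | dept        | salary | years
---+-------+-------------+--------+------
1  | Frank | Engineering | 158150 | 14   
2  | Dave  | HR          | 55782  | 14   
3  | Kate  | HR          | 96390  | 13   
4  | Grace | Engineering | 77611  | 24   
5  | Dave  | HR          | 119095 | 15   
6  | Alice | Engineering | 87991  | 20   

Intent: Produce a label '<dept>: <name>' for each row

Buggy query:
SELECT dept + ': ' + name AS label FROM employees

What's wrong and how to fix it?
Bug: SQLite uses || for string concatenation; + coerces text to numbers (yielding 0)

Fix: Replace + with || to concatenate text

Corrected query:
SELECT dept || ': ' || name AS label FROM employees

Result:
label             
------------------
Engineering: Frank
HR: Dave          
HR: Kate          
Engineering: Grace
HR: Dave          
Engineering: Alice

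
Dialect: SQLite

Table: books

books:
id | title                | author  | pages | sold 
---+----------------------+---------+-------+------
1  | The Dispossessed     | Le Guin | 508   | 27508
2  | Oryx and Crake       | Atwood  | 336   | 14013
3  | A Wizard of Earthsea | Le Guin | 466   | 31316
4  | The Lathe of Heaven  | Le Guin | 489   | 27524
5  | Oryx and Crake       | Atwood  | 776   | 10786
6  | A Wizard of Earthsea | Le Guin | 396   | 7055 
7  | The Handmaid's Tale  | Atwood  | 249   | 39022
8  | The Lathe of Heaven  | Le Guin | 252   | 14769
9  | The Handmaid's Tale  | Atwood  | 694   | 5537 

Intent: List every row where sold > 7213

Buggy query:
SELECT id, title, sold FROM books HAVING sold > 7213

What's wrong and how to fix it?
Bug: HAVING filters the output of aggregation, but this query has no GROUP BY and no aggregate functions, so SQLite rejects it (HAVING clause on a non-aggregate query); the condition here is per row

Fix: Replace HAVING with WHERE since the condition applies to individual rows

Corrected query:
SELECT id, title, sold FROM books WHERE sold > 7213

Result:
id | title                | sold 
---+----------------------+------
1  | The Dispossessed     | 27508
2  | Oryx and Crake       | 14013
3  | A Wizard of Earthsea | 31316
4  | The Lathe of Heaven  | 27524
5  | Oryx and Crake       | 10786
7  | The Handmaid's Tale  | 39022
8  | The Lathe of Heaven  | 14769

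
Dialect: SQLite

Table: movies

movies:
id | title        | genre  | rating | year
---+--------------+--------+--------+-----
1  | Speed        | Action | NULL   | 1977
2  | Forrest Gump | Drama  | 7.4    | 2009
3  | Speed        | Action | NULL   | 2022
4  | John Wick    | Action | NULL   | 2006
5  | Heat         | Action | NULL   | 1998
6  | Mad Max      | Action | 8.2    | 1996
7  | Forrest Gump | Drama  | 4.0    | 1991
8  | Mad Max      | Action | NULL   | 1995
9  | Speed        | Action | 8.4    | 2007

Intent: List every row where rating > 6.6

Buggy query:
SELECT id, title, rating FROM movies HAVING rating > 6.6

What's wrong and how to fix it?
Bug: HAVING filters the output of aggregation, but this query has no GROUP BY and no aggregate functions, so SQLite rejects it (HAVING clause on a non-aggregate query); the condition here is per row

Fix: Use WHERE for row-level filtering

Corrected query:
SELECT id, title, rating FROM movies WHERE rating > 6.6

Result:
id | title        | rating
---+--------------+-------
2  | Forrest Gump | 7.4   
6  | Mad Max      | 8.2   
9  | Speed        | 8.4   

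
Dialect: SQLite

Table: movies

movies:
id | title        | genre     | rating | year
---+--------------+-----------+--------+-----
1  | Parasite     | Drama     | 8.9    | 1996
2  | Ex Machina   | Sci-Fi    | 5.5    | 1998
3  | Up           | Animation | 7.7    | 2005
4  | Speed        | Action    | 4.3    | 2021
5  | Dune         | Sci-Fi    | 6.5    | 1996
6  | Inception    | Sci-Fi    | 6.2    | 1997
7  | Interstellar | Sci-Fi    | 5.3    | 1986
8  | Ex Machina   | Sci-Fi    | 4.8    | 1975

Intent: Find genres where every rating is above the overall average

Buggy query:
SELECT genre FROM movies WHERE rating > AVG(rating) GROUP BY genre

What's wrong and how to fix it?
Bug: AVG() is an aggregate; it can't sit directly in WHERE

Fix: Compute the overall average in a scalar subquery and compare each group's MIN against it in HAVING

Corrected query:
SELECT genre FROM movies GROUP BY genre HAVING MIN(rating) > (SELECT AVG(rating) FROM movies)

Result:
genre    
---------
Animation
Drama    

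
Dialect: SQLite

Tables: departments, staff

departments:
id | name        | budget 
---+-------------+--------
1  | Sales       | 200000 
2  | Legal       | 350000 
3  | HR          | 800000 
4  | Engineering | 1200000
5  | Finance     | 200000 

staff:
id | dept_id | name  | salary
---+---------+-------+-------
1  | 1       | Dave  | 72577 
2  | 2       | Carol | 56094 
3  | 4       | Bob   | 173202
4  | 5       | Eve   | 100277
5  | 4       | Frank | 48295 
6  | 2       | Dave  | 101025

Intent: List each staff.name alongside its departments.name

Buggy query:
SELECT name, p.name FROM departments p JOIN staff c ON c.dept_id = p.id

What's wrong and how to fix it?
Bug: Both tables have a 'name' column; the unqualified reference is ambiguous

Fix: Prefix ambiguous columns with the table alias

Corrected query:
SELECT c.name, p.name FROM departments p JOIN staff c ON c.dept_id = p.id

Result:
name  | name       
------+------------
Dave  | Sales      
Carol | Legal      
Bob   | Engineering
Eve   | Finance    
Frank | Engineering
Dave  | Legal      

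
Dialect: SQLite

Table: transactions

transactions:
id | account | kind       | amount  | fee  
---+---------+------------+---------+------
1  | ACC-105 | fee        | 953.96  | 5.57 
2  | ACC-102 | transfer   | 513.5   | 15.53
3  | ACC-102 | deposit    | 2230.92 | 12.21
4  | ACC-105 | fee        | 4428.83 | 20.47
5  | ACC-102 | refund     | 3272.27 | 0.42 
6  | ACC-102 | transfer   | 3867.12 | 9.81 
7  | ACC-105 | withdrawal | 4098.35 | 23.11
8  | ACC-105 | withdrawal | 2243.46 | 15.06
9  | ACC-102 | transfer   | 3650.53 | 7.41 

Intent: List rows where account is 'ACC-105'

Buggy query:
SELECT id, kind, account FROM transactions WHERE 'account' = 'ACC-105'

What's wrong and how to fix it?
Bug: Single quotes denote string literals in SQL; the column name is being compared as a constant string

Fix: Reference the column as account without single quotes

Corrected query:
SELECT id, kind, account FROM transactions WHERE account = 'ACC-105'

Result:
id | kind       | account
---+------------+--------
1  | fee        | ACC-105
4  | fee        | ACC-105
7  | withdrawal | ACC-105
8  | withdrawal | ACC-105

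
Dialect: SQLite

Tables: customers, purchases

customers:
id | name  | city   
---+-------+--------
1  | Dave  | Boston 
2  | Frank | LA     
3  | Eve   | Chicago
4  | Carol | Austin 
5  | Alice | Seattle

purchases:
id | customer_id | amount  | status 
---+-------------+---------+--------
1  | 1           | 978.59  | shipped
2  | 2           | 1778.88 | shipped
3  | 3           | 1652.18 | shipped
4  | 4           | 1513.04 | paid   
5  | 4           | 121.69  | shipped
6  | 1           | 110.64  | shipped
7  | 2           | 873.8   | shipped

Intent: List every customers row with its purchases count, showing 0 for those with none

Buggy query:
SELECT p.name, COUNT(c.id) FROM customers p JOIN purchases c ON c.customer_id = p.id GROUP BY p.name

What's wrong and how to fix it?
Bug: An inner join excludes parents with zero children

Fix: Use LEFT JOIN so parents without children still appear (COUNT(c.id) gives 0)

Corrected query:
SELECT p.name, COUNT(c.id) FROM customers p LEFT JOIN purchases c ON c.customer_id = p.id GROUP BY p.name

Result:
name  | COUNT(c.id)
------+------------
Alice | 0          
Carol | 2          
Dave  | 2          
Eve   | 1          
Frank | 2          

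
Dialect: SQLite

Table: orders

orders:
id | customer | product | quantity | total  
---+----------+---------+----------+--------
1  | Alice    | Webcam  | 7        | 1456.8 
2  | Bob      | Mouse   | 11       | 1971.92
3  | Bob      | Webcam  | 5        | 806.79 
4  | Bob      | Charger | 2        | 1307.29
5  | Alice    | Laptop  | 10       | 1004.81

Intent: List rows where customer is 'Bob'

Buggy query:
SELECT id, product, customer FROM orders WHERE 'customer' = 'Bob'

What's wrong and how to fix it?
Bug: Single quotes denote string literals in SQL; the column name is being compared as a constant string

Fix: Reference the column as customer without single quotes

Corrected query:
SELECT id, product, customer FROM orders WHERE customer = 'Bob'

Result:
id | product | customer
---+---------+---------
2  | Mouse   | Bob     
3  | Webcam  | Bob     
4  | Charger | Bob     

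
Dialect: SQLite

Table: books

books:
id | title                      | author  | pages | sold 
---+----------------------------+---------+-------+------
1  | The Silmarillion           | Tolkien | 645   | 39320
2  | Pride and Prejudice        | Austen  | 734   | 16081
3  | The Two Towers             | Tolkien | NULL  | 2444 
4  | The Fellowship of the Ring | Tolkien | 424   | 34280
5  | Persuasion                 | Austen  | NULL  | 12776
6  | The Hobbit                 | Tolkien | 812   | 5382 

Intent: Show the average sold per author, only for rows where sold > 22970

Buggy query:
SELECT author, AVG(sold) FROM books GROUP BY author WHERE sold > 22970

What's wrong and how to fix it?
Bug: Row-level WHERE must come before GROUP BY in the clause order

Fix: Move the WHERE clause before GROUP BY

Corrected query:
SELECT author, AVG(sold) FROM books WHERE sold > 22970 GROUP BY author

Result:
author  | AVG(sold)
--------+----------
Tolkien | 36800    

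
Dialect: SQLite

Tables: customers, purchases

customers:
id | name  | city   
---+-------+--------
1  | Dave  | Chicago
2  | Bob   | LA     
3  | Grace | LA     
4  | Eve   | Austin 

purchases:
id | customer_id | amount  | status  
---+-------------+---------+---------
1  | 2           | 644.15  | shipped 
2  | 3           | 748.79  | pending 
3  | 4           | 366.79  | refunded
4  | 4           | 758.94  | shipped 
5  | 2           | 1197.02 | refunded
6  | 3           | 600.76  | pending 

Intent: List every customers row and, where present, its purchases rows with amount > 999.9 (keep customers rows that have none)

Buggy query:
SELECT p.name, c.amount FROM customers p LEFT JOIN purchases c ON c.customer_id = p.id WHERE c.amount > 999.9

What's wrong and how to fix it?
Bug: A WHERE condition on the right-hand table after LEFT JOIN drops unmatched parents

Fix: Move the right-table condition into the ON clause so unmatched parents are kept

Corrected query:
SELECT p.name, c.amount FROM customers p LEFT JOIN purchases c ON c.customer_id = p.id AND c.amount > 999.9

Result:
name  | amount 
------+--------
Dave  | NULL   
Bob   | 1197.02
Grace | NULL   
Eve   | NULL   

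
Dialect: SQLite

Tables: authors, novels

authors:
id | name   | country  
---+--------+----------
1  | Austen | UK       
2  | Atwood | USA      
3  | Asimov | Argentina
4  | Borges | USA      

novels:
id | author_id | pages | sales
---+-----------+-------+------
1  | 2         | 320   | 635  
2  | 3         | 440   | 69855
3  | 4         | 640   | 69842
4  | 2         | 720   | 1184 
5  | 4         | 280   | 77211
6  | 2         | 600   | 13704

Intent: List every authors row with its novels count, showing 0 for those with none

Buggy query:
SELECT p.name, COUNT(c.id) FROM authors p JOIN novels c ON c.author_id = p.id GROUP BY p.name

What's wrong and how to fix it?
Bug: INNER JOIN drops authors rows that have no matching novels rows

Fix: Switch to LEFT JOIN to retain unmatched parent rows

Corrected query:
SELECT p.name, COUNT(c.id) FROM authors p LEFT JOIN novels c ON c.author_id = p.id GROUP BY p.name

Result:
name   | COUNT(c.id)
-------+------------
Asimov | 1          
Atwood | 3          
Austen | 0          
Borges | 2          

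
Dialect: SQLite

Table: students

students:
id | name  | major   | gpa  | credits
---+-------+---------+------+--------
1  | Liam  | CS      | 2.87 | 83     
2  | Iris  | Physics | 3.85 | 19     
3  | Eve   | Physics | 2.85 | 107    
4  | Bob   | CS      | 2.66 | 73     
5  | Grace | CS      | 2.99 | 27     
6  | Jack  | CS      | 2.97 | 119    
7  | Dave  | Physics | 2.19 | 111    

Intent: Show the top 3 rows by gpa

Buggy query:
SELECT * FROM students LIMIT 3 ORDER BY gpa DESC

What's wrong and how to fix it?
Bug: LIMIT must come after ORDER BY

Fix: Sort with ORDER BY, then apply LIMIT

Corrected query:
SELECT * FROM students ORDER BY gpa DESC LIMIT 3

Result:
id | name  | major   | gpa  | credits
---+-------+---------+------+--------
2  | Iris  | Physics | 3.85 | 19     
5  | Grace | CS      | 2.99 | 27     
6  | Jack  | CS      | 2.97 | 119    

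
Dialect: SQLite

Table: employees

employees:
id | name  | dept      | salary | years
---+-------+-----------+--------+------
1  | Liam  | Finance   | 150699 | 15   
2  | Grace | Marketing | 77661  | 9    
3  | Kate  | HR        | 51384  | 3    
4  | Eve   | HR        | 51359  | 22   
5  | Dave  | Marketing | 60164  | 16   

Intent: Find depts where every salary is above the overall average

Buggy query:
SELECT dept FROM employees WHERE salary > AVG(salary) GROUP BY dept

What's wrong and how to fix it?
Bug: AVG() is an aggregate; it can't sit directly in WHERE

Fix: Compute the overall average in a scalar subquery and compare each group's MIN against it in HAVING

Corrected query:
SELECT dept FROM employees GROUP BY dept HAVING MIN(salary) > (SELECT AVG(salary) FROM employees)

Result:
dept   
-------
Finance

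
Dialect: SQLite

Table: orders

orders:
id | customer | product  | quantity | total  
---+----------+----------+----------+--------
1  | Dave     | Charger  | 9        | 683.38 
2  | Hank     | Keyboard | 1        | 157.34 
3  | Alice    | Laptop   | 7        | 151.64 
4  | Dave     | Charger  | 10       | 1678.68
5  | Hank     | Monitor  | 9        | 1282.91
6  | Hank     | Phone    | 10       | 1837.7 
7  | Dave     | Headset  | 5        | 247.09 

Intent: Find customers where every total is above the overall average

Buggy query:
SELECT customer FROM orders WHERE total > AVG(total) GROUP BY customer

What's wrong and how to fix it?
Bug: WHERE evaluates per row before aggregation, so AVG() is unavailable

Fix: Use a subquery for AVG and a HAVING MIN(...) filter so the condition holds for every row in the group

Corrected query:
SELECT customer FROM orders GROUP BY customer HAVING MIN(total) > (SELECT AVG(total) FROM orders)

Result:
(no rows)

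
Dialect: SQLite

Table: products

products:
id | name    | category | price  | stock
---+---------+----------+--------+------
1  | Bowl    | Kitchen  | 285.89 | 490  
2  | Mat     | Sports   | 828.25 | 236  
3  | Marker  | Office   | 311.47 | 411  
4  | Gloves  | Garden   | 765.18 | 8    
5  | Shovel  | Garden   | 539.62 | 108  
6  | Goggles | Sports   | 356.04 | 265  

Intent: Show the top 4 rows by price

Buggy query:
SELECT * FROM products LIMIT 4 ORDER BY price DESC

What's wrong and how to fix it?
Bug: ORDER BY cannot follow LIMIT; LIMIT is the final clause

Fix: Sort with ORDER BY, then apply LIMIT

Corrected query:
SELECT * FROM products ORDER BY price DESC LIMIT 4

Result:
id | name    | category | price  | stock
---+---------+----------+--------+------
2  | Mat     | Sports   | 828.25 | 236  
4  | Gloves  | Garden   | 765.18 | 8    
5  | Shovel  | Garden   | 539.62 | 108  
6  | Goggles | Sports   | 356.04 | 265  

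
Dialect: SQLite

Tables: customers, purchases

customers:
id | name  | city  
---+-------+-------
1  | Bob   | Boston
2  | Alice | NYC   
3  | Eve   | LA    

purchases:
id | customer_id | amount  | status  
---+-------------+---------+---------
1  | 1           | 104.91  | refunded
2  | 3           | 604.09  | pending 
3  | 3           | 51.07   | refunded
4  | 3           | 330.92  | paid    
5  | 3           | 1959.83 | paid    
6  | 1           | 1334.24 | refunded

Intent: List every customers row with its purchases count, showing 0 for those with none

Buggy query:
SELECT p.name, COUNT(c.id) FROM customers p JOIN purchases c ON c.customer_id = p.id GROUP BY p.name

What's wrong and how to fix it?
Bug: INNER JOIN drops customers rows that have no matching purchases rows

Fix: Use LEFT JOIN so parents without children still appear (COUNT(c.id) gives 0)

Corrected query:
SELECT p.name, COUNT(c.id) FROM customers p LEFT JOIN purchases c ON c.customer_id = p.id GROUP BY p.name

Result:
name  | COUNT(c.id)
------+------------
Alice | 0          
Bob   | 2          
Eve   | 4          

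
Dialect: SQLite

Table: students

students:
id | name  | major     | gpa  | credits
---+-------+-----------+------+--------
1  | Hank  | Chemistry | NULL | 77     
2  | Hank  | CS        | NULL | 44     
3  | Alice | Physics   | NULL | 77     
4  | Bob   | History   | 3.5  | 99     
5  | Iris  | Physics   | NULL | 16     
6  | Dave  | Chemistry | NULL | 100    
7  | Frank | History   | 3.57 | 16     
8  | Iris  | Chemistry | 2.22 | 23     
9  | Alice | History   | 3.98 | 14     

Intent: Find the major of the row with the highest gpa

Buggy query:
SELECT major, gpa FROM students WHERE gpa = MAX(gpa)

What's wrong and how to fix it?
Bug: MAX(gpa) is an aggregate and cannot be used directly in WHERE

Fix: Wrap MAX in a scalar subquery so WHERE compares against a single value

Corrected query:
SELECT major, gpa FROM students WHERE gpa = (SELECT MAX(gpa) FROM students)

Result:
major   | gpa 
--------+-----
History | 3.98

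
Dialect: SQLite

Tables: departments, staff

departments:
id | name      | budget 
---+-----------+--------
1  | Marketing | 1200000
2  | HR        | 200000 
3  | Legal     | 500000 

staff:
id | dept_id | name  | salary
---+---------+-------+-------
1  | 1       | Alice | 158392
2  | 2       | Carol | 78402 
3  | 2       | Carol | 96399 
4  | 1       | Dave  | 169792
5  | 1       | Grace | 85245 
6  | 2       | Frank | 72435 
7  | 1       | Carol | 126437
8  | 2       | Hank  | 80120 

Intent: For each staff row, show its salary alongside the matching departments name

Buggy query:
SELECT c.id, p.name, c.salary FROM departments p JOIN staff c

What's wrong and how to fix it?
Bug: JOIN with no ON clause produces a cartesian product; every staff row pairs with every departments row

Fix: Specify the join condition linking the foreign key to the parent id

Corrected query:
SELECT c.id, p.name, c.salary FROM departments p JOIN staff c ON c.dept_id = p.id

Result:
id | name      | salary
---+-----------+-------
1  | Marketing | 158392
2  | HR        | 78402 
3  | HR        | 96399 
4  | Marketing | 169792
5  | Marketing | 85245 
6  | HR        | 72435 
7  | Marketing | 126437
8  | HR        | 80120 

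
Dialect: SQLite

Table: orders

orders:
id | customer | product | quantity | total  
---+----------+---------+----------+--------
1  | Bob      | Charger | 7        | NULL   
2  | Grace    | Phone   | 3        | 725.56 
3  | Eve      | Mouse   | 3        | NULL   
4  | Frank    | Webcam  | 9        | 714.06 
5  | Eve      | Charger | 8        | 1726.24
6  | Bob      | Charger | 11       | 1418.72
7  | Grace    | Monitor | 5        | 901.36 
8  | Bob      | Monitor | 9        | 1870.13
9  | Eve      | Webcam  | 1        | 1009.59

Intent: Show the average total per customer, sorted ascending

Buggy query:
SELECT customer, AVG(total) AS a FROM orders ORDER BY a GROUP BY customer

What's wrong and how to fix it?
Bug: GROUP BY must precede ORDER BY

Fix: Move ORDER BY to the end, after GROUP BY

Corrected query:
SELECT customer, AVG(total) AS a FROM orders GROUP BY customer ORDER BY a

Result:
customer | a       
---------+---------
Frank    | 714.06  
Grace    | 813.46  
Eve      | 1367.915
Bob      | 1644.425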